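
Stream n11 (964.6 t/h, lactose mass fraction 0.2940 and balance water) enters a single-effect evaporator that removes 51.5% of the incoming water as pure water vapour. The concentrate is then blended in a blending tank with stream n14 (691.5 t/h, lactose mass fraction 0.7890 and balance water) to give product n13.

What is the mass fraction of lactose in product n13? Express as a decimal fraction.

0.6352

Vapour removed = 0.515×0.706×964.6 = 350.72 t/h; concentrate = 613.88 t/h.
lactose reaching the mixer = 283.59 (from concentrate) + 691.5×0.789 = 829.19 t/h.
Product flow = 613.88 + 691.5 = 1305.4 t/h; lactose fraction = 0.6352.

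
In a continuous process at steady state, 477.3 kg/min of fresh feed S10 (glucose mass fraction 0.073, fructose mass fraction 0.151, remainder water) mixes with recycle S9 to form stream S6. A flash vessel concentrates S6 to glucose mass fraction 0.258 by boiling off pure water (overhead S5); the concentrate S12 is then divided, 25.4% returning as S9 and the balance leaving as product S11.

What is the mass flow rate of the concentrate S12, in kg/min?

Overall glucose balance (none leaves overhead): glucose in fresh feed = glucose in product, i.e. 477.3×0.073 = (1−0.254)·S12·0.258.
S12 = 34.843/(0.258×0.746) = 181.03 kg/min.

181 kg/min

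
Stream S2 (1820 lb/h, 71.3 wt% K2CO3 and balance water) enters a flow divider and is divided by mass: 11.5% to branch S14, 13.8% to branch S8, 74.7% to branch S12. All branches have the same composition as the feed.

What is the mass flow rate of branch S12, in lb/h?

1360 lb/h

Branch S12 flow = 0.747×1820 = 1359.5 lb/h.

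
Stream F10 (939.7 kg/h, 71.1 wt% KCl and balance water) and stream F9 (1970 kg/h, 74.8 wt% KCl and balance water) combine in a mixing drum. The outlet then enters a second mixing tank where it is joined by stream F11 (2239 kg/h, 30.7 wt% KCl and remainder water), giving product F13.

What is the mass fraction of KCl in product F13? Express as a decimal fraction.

Overall, product flow = 5148.7 kg/h.
KCl in = 939.7×0.711 + 1970×0.748 + 2239×0.307 = 2829.1 kg/h.
KCl fraction in F13 = 0.549.

0.549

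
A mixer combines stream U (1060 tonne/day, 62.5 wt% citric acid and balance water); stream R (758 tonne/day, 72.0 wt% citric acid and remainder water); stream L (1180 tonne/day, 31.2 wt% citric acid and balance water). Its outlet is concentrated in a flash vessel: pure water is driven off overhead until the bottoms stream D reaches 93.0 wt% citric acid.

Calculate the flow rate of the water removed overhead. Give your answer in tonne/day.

citric acid entering = 1060×0.625 + 758×0.720 + 1180×0.312 = 1576.4 tonne/day.
All citric acid reports to D, so D = 1576.4/0.930 = 1695.1 tonne/day.
Total feed = 2998 tonne/day; overhead = 2998 − 1695.1 = 1302.9 tonne/day.

1303 tonne/day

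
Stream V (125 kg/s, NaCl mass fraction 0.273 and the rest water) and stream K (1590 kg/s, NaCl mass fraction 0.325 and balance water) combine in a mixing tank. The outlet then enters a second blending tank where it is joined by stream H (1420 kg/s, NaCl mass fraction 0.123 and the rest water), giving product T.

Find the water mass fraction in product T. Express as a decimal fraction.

0.769

Overall, product flow = 3135 kg/s.
water in = 125×0.727 + 1590×0.675 + 1420×0.877 = 2409.5 kg/s.
water fraction in T = 0.769.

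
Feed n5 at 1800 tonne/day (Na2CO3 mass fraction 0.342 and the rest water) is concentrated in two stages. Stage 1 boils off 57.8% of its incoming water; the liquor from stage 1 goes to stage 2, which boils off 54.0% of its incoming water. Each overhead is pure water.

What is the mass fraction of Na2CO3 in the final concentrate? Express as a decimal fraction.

water in feed = 1800×0.658 = 1184.4 tonne/day.
After stage 1: water left = (1−0.578)×1184.4 = 499.82; stream total = 1115.4 tonne/day.
After stage 2: water left = (1−0.540)×499.82 = 229.92; final concentrate = 845.52 tonne/day.
Na2CO3 fraction = 615.6/845.52 = 0.728.

0.728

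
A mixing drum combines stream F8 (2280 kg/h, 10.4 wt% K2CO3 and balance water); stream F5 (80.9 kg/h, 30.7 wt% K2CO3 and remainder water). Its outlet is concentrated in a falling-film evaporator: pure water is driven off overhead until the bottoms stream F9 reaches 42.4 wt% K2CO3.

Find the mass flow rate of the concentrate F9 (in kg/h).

617.8 kg/h

K2CO3 entering = 2280×0.104 + 80.9×0.307 = 261.96 kg/h.
All K2CO3 reports to F9, so F9 = 261.96/0.424 = 617.82 kg/h.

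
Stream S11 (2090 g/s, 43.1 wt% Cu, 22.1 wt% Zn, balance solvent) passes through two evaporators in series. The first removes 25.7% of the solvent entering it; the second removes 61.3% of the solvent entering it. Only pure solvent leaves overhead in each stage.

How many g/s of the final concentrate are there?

1572 g/s

solvent in feed = 2090×0.348 = 727.32 g/s.
After stage 1: solvent left = (1−0.257)×727.32 = 540.4; stream total = 1903.1 g/s.
After stage 2: solvent left = (1−0.613)×540.4 = 209.13; final concentrate = 1571.8 g/s.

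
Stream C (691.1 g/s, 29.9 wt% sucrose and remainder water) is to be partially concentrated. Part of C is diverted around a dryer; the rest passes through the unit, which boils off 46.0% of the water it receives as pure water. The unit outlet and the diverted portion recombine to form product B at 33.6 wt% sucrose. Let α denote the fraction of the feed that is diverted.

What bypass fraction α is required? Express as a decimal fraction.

0.659

All 691.1×0.299 = 206.64 g/s of sucrose reaches B, so B = 206.64/0.336 = 615 g/s and vapour = 76.103 g/s.
The evaporator receives (1−α)·691.1 of feed at 0.701 water and removes 0.460 of that water:
0.460×0.701×(1−α)×691.1 = 76.103
(1−α) = 76.103/222.85 = 0.3415;  α = 0.6585.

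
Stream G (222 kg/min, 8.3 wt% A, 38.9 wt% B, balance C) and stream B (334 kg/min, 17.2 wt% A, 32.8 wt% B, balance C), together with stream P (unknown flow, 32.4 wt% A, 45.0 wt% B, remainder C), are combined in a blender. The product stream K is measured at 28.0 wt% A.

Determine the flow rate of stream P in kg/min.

Let P be the unknown flow. Total out = 556 + P.
A balance: 75.874 + 0.324·P = 0.280·(556 + P)
(0.324 − 0.280)·P = 0.280×556 − 75.874 = 79.806
P = 79.806 / 0.044 = 1813.8 kg/min

1814 kg/min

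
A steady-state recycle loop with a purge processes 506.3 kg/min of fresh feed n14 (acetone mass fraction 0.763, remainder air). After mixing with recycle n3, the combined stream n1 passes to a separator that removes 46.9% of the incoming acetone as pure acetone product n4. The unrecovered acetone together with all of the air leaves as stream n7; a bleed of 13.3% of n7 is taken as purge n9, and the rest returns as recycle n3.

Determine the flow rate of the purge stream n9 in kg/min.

170.6 kg/min

air enters only via n14 and leaves only via the purge: 506.3×0.237 = 0.133×(air in n7), and the separator passes all air, so air in n1 = air in n7 = 902.2 kg/min.
acetone in n1: m_A = 506.3×0.763 + (1−0.133)·(1−0.469)·m_A, so m_A = 386.31/0.5396 = 715.88 kg/min.
n7 = (1−0.469)×715.88 + 902.2 = 1282.3 kg/min.
Purge n9 = 0.133×1282.3 = 170.55 kg/min.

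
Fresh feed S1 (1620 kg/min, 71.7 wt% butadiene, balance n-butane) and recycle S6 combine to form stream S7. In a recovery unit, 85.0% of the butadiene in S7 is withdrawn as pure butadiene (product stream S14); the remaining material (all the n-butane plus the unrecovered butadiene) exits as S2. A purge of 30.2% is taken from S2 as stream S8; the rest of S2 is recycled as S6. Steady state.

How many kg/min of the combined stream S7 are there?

n-butane enters only via S1 and leaves only via the purge: 1620×0.283 = 0.302×(n-butane in S2), and the recovery unit passes all n-butane, so n-butane in S7 = n-butane in S2 = 1518.1 kg/min.
butadiene in S7: m_A = 1620×0.717 + (1−0.302)·(1−0.850)·m_A, so m_A = 1161.5/0.8953 = 1297.4 kg/min.
S7 = 1297.4 + 1518.1 = 2815.5 kg/min.

2815 kg/min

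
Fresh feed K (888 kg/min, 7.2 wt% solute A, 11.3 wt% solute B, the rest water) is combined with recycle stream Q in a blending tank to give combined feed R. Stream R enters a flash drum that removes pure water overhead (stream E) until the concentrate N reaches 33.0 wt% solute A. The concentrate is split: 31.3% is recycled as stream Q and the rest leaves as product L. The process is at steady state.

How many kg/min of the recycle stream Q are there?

88.27 kg/min

Overall solute A balance (none leaves overhead): solute A in fresh feed = solute A in product, i.e. 888×0.072 = (1−0.313)·N·0.330.
N = 63.936/(0.330×0.687) = 282.02 kg/min.
Recycle Q = 0.313×282.02 = 88.271 kg/min.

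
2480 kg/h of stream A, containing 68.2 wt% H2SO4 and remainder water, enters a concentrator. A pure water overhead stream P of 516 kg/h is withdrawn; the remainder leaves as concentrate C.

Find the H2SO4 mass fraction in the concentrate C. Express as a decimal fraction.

H2SO4 is not removed: 2480×0.682 = 1691.4 kg/h of H2SO4 enters C.
Concentrate = 2480 − 516 = 1964 kg/h.
Mass fraction = 1691.4/1964 = 0.861.

0.861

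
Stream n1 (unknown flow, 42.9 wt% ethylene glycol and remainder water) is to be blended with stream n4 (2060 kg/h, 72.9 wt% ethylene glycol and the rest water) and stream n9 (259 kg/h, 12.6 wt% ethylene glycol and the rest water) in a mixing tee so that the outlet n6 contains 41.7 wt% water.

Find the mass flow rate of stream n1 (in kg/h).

1184 kg/h

Let n1 be the unknown flow. Total out = 2319 + n1.
water balance: 784.63 + 0.571·n1 = 0.417·(2319 + n1)
(0.571 − 0.417)·n1 = 0.417×2319 − 784.63 = 182.4
n1 = 182.4 / 0.154 = 1184.4 kg/h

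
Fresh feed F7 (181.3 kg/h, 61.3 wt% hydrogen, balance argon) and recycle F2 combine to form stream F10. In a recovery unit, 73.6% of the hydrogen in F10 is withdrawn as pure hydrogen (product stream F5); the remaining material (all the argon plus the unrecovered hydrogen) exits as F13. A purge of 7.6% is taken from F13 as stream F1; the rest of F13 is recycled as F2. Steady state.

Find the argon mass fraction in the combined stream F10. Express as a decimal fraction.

argon enters only via F7 and leaves only via the purge: 181.3×0.387 = 0.076×(argon in F13), and the recovery unit passes all argon, so argon in F10 = argon in F13 = 923.2 kg/h.
hydrogen in F10: m_A = 181.3×0.613 + (1−0.076)·(1−0.736)·m_A, so m_A = 111.14/0.7561 = 146.99 kg/h.
F10 = 146.99 + 923.2 = 1070.2 kg/h.
argon fraction in F10 = 923.2/1070.2 = 0.8626.

0.8626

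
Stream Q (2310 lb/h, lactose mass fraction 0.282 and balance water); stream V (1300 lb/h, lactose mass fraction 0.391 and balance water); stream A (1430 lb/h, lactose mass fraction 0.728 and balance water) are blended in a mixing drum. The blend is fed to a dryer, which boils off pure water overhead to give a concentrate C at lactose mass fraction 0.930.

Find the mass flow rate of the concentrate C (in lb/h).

lactose entering = 2310×0.282 + 1300×0.391 + 1430×0.728 = 2200.8 lb/h.
All lactose reports to C, so C = 2200.8/0.930 = 2366.4 lb/h.

2366 lb/h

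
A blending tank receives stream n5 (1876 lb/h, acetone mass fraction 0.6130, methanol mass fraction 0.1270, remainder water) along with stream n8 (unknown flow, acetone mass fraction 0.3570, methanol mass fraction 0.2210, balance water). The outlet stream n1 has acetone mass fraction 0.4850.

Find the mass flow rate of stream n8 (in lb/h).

1876 lb/h

Let n8 be the unknown flow. Total out = 1876 + n8.
acetone balance: 1150 + 0.357·n8 = 0.485·(1876 + n8)
(0.357 − 0.485)·n8 = 0.485×1876 − 1150 = -240.13
n8 = -240.13 / -0.128 = 1876 lb/h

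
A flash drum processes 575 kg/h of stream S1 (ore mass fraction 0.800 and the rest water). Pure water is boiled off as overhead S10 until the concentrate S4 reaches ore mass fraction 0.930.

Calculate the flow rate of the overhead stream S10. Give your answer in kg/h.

ore is conserved: 575×0.800 = 460 kg/h all reports to the concentrate.
Concentrate = 460/(target fraction) = 494.62 kg/h.
Overhead = 575 − 494.62 = 80.376 kg/h.

80.38 kg/h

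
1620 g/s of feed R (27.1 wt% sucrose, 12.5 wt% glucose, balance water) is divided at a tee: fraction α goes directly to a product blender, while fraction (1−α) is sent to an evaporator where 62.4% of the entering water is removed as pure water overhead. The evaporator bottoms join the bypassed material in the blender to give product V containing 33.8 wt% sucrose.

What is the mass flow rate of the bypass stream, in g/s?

All 1620×0.271 = 439.02 g/s of sucrose reaches V, so V = 439.02/0.338 = 1298.9 g/s and vapour = 321.12 g/s.
The evaporator receives (1−α)·1620 of feed at 0.604 water and removes 0.624 of that water:
0.624×0.604×(1−α)×1620 = 321.12
(1−α) = 321.12/610.57 = 0.5259;  α = 0.4741.
Bypass flow = 0.4741×1620 = 767.98 g/s.

768 g/s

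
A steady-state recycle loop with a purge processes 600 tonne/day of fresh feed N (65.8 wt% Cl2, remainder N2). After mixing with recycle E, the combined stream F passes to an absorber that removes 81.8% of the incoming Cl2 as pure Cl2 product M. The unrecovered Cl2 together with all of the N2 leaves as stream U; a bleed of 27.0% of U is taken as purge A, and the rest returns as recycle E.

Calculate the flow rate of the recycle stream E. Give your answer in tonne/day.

615.3 tonne/day

N2 enters only via N and leaves only via the purge: 600×0.342 = 0.270×(N2 in U), and the absorber passes all N2, so N2 in F = N2 in U = 760 tonne/day.
Cl2 in F: m_A = 600×0.658 + (1−0.270)·(1−0.818)·m_A, so m_A = 394.8/0.8671 = 455.29 tonne/day.
U = (1−0.818)×455.29 + 760 = 842.86 tonne/day.
Recycle E = (1−0.270)×842.86 = 615.29 tonne/day.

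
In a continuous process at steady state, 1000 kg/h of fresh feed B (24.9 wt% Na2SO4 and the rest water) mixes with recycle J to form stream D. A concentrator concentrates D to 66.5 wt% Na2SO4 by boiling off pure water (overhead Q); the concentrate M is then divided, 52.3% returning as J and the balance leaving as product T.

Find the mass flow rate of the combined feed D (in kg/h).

Overall Na2SO4 balance (none leaves overhead): Na2SO4 in fresh feed = Na2SO4 in product, i.e. 1000×0.249 = (1−0.523)·M·0.665.
M = 249/(0.665×0.477) = 784.98 kg/h.
Recycle J = 0.523×784.98 = 410.55 kg/h.
Combined feed D = 1000 + 410.55 = 1410.5 kg/h.

1411 kg/h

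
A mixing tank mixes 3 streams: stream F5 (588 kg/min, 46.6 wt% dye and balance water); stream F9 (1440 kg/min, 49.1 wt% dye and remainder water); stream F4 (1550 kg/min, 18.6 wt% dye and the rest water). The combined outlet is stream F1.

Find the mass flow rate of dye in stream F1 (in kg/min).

1269 kg/min

dye out = dye in = 588×0.466 + 1440×0.491 + 1550×0.186 = 1269.3 kg/min.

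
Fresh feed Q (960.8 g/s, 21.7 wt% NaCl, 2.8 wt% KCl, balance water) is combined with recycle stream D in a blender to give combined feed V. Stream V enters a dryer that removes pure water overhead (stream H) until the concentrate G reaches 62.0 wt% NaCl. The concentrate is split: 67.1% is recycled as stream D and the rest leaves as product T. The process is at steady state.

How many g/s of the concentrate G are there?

Overall NaCl balance (none leaves overhead): NaCl in fresh feed = NaCl in product, i.e. 960.8×0.217 = (1−0.671)·G·0.620.
G = 208.49/(0.620×0.329) = 1022.1 g/s.

1022 g/s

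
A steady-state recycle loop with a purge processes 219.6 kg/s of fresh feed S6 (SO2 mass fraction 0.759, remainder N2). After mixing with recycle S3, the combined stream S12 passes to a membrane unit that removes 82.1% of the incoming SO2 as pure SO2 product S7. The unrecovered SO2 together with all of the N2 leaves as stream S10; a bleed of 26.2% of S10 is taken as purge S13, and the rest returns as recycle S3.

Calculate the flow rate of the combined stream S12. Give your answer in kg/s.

394 kg/s

N2 enters only via S6 and leaves only via the purge: 219.6×0.241 = 0.262×(N2 in S10), and the membrane unit passes all N2, so N2 in S12 = N2 in S10 = 202 kg/s.
SO2 in S12: m_A = 219.6×0.759 + (1−0.262)·(1−0.821)·m_A, so m_A = 166.68/0.8679 = 192.05 kg/s.
S12 = 192.05 + 202 = 394.04 kg/s.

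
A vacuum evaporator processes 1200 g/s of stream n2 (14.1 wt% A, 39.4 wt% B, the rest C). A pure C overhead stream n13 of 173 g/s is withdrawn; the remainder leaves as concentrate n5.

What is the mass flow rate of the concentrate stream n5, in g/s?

Concentrate = 1200 − 173 = 1027 g/s.

1027 g/s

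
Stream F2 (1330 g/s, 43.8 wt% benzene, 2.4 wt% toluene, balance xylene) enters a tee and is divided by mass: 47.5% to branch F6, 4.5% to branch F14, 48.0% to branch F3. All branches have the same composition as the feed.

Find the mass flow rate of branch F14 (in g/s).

Branch F14 flow = 0.045×1330 = 59.85 g/s.

59.85 g/s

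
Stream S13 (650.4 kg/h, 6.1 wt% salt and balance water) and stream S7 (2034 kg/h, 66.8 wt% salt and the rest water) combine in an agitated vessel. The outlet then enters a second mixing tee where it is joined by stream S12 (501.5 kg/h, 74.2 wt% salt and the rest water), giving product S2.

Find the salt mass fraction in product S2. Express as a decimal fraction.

0.5557

Overall, product flow = 3185.9 kg/h.
salt in = 650.4×0.061 + 2034×0.668 + 501.5×0.742 = 1770.5 kg/h.
salt fraction in S2 = 0.5557.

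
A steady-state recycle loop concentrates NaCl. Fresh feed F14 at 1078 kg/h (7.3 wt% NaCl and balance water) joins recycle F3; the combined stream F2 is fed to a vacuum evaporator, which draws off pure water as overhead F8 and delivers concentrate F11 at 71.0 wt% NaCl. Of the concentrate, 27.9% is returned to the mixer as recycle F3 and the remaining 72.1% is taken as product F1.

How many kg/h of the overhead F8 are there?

967.2 kg/h

Overall NaCl balance (none leaves overhead): NaCl in fresh feed = NaCl in product, i.e. 1078×0.073 = (1−0.279)·F11·0.710.
F11 = 78.694/(0.710×0.721) = 153.73 kg/h.
Recycle F3 = 0.279×153.73 = 42.89 kg/h.
Combined feed F2 = 1078 + 42.89 = 1120.9 kg/h.
Overhead F8 = F2 − F11 = 1120.9 − 153.73 = 967.16 kg/h.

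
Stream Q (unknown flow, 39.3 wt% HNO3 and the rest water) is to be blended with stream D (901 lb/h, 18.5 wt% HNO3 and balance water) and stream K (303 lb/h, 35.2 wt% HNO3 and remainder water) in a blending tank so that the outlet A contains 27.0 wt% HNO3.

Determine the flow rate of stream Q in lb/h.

420.6 lb/h

Let Q be the unknown flow. Total out = 1204 + Q.
HNO3 balance: 273.34 + 0.393·Q = 0.270·(1204 + Q)
(0.393 − 0.270)·Q = 0.270×1204 − 273.34 = 51.739
Q = 51.739 / 0.123 = 420.64 lb/h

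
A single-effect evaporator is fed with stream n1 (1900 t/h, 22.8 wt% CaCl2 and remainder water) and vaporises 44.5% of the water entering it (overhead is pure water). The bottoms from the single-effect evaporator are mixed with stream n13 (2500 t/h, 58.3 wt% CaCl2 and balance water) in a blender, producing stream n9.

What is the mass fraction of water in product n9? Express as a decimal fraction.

0.495

Vapour removed = 0.445×0.772×1900 = 652.73 t/h; concentrate = 1247.3 t/h.
water reaching the mixer = 814.07 (from concentrate) + 2500×0.417 = 1856.6 t/h.
Product flow = 1247.3 + 2500 = 3747.3 t/h; water fraction = 0.495.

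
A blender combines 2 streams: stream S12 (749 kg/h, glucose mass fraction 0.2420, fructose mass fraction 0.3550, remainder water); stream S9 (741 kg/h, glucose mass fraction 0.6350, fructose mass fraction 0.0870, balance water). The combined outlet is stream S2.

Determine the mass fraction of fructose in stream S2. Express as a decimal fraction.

0.2217

Total flow out = 749 + 741 = 1490 kg/h.
fructose in = 749×0.355 + 741×0.087 = 330.36 kg/h.
fructose mass fraction in S2 = 330.36/1490 = 0.2217.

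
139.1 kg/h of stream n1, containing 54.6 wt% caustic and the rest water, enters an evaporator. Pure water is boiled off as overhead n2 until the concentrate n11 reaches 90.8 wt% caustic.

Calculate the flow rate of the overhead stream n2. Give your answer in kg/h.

caustic is conserved: 139.1×0.546 = 75.949 kg/h all reports to the concentrate.
Concentrate = 75.949/(target fraction) = 83.644 kg/h.
Overhead = 139.1 − 83.644 = 55.456 kg/h.

55.46 kg/h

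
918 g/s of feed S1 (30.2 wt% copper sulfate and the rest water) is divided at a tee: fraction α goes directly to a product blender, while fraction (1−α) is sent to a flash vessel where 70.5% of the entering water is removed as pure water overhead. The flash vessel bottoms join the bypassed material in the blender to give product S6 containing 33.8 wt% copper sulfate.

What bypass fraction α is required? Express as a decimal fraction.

0.784

All 918×0.302 = 277.24 g/s of copper sulfate reaches S6, so S6 = 277.24/0.338 = 820.22 g/s and vapour = 97.775 g/s.
The evaporator receives (1−α)·918 of feed at 0.698 water and removes 0.705 of that water:
0.705×0.698×(1−α)×918 = 97.775
(1−α) = 97.775/451.74 = 0.2164;  α = 0.7836.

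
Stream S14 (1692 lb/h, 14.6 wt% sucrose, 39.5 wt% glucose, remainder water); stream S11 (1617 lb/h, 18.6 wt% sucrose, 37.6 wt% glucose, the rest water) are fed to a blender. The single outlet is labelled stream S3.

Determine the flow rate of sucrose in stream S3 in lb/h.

sucrose out = sucrose in = 1692×0.146 + 1617×0.186 = 547.79 lb/h.

547.8 lb/h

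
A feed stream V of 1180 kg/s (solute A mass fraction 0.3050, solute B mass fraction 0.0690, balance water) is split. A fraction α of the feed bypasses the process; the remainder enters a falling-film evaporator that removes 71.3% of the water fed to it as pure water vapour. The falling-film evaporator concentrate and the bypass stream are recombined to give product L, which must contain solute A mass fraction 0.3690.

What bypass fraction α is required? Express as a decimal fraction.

All 1180×0.305 = 359.9 kg/s of solute A reaches L, so L = 359.9/0.369 = 975.34 kg/s and vapour = 204.66 kg/s.
The evaporator receives (1−α)·1180 of feed at 0.626 water and removes 0.713 of that water:
0.713×0.626×(1−α)×1180 = 204.66
(1−α) = 204.66/526.68 = 0.3886;  α = 0.6114.

0.611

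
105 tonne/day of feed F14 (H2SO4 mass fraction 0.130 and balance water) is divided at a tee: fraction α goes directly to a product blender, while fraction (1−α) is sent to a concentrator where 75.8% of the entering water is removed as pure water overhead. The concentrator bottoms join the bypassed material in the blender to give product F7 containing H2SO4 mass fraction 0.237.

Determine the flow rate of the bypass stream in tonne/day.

33.12 tonne/day

All 105×0.130 = 13.65 tonne/day of H2SO4 reaches F7, so F7 = 13.65/0.237 = 57.595 tonne/day and vapour = 47.405 tonne/day.
The evaporator receives (1−α)·105 of feed at 0.870 water and removes 0.758 of that water:
0.758×0.870×(1−α)×105 = 47.405
(1−α) = 47.405/69.243 = 0.6846;  α = 0.3154.
Bypass flow = 0.3154×105 = 33.115 tonne/day.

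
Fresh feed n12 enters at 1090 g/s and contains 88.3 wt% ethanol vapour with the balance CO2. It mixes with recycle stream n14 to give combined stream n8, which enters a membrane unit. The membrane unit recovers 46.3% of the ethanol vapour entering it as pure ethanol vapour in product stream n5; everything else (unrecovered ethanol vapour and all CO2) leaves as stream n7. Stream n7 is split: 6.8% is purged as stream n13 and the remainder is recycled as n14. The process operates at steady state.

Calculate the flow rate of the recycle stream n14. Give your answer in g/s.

2712 g/s

CO2 enters only via n12 and leaves only via the purge: 1090×0.117 = 0.068×(CO2 in n7), and the membrane unit passes all CO2, so CO2 in n8 = CO2 in n7 = 1875.4 g/s.
ethanol vapour in n8: m_A = 1090×0.883 + (1−0.068)·(1−0.463)·m_A, so m_A = 962.47/0.4995 = 1926.8 g/s.
n7 = (1−0.463)×1926.8 + 1875.4 = 2910.1 g/s.
Recycle n14 = (1−0.068)×2910.1 = 2712.2 g/s.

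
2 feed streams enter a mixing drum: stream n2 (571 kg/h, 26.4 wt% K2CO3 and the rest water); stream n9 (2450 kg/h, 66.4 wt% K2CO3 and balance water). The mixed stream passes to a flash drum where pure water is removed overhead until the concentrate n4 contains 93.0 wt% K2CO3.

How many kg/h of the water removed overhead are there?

1110 kg/h

K2CO3 entering = 571×0.264 + 2450×0.664 = 1777.5 kg/h.
All K2CO3 reports to n4, so n4 = 1777.5/0.930 = 1911.3 kg/h.
Total feed = 3021 kg/h; overhead = 3021 − 1911.3 = 1109.7 kg/h.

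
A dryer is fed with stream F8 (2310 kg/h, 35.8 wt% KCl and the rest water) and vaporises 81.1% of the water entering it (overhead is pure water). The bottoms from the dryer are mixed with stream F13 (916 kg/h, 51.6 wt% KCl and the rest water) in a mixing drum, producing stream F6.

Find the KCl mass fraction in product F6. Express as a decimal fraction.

0.6423

Vapour removed = 0.811×0.642×2310 = 1202.7 kg/h; concentrate = 1107.3 kg/h.
KCl reaching the mixer = 826.98 (from concentrate) + 916×0.516 = 1299.6 kg/h.
Product flow = 1107.3 + 916 = 2023.3 kg/h; KCl fraction = 0.6423.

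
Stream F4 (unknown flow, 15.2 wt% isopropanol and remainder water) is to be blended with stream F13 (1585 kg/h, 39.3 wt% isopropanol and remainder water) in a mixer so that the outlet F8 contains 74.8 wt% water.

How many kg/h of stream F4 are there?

2235 kg/h

Let F4 be the unknown flow. Total out = 1585 + F4.
water balance: 962.1 + 0.848·F4 = 0.748·(1585 + F4)
(0.848 − 0.748)·F4 = 0.748×1585 − 962.1 = 223.48
F4 = 223.48 / 0.100 = 2234.8 kg/h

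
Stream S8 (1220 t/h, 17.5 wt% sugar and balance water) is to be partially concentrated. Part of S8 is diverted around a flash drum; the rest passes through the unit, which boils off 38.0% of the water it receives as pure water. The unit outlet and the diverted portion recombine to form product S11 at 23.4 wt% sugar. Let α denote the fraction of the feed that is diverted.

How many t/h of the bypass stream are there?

All 1220×0.175 = 213.5 t/h of sugar reaches S11, so S11 = 213.5/0.234 = 912.39 t/h and vapour = 307.61 t/h.
The evaporator receives (1−α)·1220 of feed at 0.825 water and removes 0.380 of that water:
0.380×0.825×(1−α)×1220 = 307.61
(1−α) = 307.61/382.47 = 0.8043;  α = 0.1957.
Bypass flow = 0.1957×1220 = 238.8 t/h.

238.8 t/h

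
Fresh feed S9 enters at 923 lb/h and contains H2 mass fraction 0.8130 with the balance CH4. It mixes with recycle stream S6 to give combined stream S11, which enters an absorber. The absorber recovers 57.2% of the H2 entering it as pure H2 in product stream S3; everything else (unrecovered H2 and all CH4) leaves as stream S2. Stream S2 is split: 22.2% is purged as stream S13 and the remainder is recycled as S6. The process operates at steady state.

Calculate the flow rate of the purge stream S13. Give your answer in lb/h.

CH4 enters only via S9 and leaves only via the purge: 923×0.187 = 0.222×(CH4 in S2), and the absorber passes all CH4, so CH4 in S11 = CH4 in S2 = 777.48 lb/h.
H2 in S11: m_A = 923×0.813 + (1−0.222)·(1−0.572)·m_A, so m_A = 750.4/0.6670 = 1125 lb/h.
S2 = (1−0.572)×1125 + 777.48 = 1259 lb/h.
Purge S13 = 0.222×1259 = 279.49 lb/h.

279.5 lb/h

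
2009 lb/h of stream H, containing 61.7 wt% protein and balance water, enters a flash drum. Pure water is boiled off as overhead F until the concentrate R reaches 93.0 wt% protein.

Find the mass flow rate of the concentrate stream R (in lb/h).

protein is conserved: 2009×0.617 = 1239.6 lb/h all reports to the concentrate.
Concentrate = 1239.6/(target fraction) = 1332.9 lb/h.

1333 lb/h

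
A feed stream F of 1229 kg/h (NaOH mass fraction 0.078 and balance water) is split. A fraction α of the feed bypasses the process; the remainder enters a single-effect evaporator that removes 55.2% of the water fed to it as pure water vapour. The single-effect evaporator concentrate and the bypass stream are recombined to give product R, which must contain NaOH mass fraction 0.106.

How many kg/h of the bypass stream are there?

All 1229×0.078 = 95.862 kg/h of NaOH reaches R, so R = 95.862/0.106 = 904.36 kg/h and vapour = 324.64 kg/h.
The evaporator receives (1−α)·1229 of feed at 0.922 water and removes 0.552 of that water:
0.552×0.922×(1−α)×1229 = 324.64
(1−α) = 324.64/625.49 = 0.5190;  α = 0.4810.
Bypass flow = 0.4810×1229 = 591.13 kg/h.

591.1 kg/h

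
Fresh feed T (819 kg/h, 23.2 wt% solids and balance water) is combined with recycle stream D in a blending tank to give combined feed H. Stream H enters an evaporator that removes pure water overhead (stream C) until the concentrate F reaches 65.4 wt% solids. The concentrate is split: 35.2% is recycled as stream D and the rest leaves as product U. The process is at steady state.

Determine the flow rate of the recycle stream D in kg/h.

157.8 kg/h

Overall solids balance (none leaves overhead): solids in fresh feed = solids in product, i.e. 819×0.232 = (1−0.352)·F·0.654.
F = 190.01/(0.654×0.648) = 448.35 kg/h.
Recycle D = 0.352×448.35 = 157.82 kg/h.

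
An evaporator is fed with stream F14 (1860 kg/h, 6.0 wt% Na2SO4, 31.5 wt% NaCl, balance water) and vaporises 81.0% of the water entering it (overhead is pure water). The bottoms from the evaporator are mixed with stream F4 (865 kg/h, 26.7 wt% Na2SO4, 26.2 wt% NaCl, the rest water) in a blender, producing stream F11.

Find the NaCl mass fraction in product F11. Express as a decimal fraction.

Vapour removed = 0.810×0.625×1860 = 941.63 kg/h; concentrate = 918.37 kg/h.
NaCl reaching the mixer = 585.9 (from concentrate) + 865×0.262 = 812.53 kg/h.
Product flow = 918.37 + 865 = 1783.4 kg/h; NaCl fraction = 0.456.

0.456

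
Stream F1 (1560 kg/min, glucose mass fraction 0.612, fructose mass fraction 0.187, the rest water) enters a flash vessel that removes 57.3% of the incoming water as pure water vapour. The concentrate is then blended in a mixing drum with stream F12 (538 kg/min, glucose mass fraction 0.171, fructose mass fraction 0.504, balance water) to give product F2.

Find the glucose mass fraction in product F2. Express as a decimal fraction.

0.546

Vapour removed = 0.573×0.201×1560 = 179.67 kg/min; concentrate = 1380.3 kg/min.
glucose reaching the mixer = 954.72 (from concentrate) + 538×0.171 = 1046.7 kg/min.
Product flow = 1380.3 + 538 = 1918.3 kg/min; glucose fraction = 0.546.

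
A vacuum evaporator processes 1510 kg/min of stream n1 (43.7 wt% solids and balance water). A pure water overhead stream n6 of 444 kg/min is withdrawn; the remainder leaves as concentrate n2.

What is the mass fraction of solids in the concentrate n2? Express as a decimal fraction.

solids is not removed: 1510×0.437 = 659.87 kg/min of solids enters n2.
Concentrate = 1510 − 444 = 1066 kg/min.
Mass fraction = 659.87/1066 = 0.619.

0.619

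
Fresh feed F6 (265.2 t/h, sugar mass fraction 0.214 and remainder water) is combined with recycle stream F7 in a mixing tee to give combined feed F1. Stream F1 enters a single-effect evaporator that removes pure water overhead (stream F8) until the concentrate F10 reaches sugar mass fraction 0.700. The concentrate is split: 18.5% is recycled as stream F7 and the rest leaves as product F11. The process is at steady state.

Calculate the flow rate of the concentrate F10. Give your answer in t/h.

Overall sugar balance (none leaves overhead): sugar in fresh feed = sugar in product, i.e. 265.2×0.214 = (1−0.185)·F10·0.700.
F10 = 56.753/(0.700×0.815) = 99.479 t/h.

99.48 t/h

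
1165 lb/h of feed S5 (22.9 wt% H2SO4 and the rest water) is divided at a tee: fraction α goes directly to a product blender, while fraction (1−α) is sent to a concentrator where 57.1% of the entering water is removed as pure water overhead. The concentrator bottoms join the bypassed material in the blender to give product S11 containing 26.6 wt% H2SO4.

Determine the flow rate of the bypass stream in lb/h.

796.9 lb/h

All 1165×0.229 = 266.79 lb/h of H2SO4 reaches S11, so S11 = 266.79/0.266 = 1003 lb/h and vapour = 162.05 lb/h.
The evaporator receives (1−α)·1165 of feed at 0.771 water and removes 0.571 of that water:
0.571×0.771×(1−α)×1165 = 162.05
(1−α) = 162.05/512.88 = 0.3160;  α = 0.6840.
Bypass flow = 0.6840×1165 = 796.91 lb/h.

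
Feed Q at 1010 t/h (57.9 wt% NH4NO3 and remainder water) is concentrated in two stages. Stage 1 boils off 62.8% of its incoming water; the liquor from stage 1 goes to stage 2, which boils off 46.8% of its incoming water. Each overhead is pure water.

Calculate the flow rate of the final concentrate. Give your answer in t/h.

water in feed = 1010×0.421 = 425.21 t/h.
After stage 1: water left = (1−0.628)×425.21 = 158.18; stream total = 742.97 t/h.
After stage 2: water left = (1−0.468)×158.18 = 84.151; final concentrate = 668.94 t/h.

668.9 t/h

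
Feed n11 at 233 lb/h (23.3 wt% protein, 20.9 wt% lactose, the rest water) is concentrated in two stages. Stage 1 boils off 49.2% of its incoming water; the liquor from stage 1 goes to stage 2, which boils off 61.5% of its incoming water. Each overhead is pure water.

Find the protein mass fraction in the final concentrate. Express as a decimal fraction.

0.4228

water in feed = 233×0.558 = 130.01 lb/h.
After stage 1: water left = (1−0.492)×130.01 = 66.047; stream total = 169.03 lb/h.
After stage 2: water left = (1−0.615)×66.047 = 25.428; final concentrate = 128.41 lb/h.
protein fraction = 54.289/128.41 = 0.4228.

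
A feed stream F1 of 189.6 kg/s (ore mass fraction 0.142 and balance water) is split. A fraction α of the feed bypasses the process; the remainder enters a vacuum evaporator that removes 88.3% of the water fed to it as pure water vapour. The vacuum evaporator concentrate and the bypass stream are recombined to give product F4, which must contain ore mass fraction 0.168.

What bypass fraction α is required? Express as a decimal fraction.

0.796

All 189.6×0.142 = 26.923 kg/s of ore reaches F4, so F4 = 26.923/0.168 = 160.26 kg/s and vapour = 29.343 kg/s.
The evaporator receives (1−α)·189.6 of feed at 0.858 water and removes 0.883 of that water:
0.883×0.858×(1−α)×189.6 = 29.343
(1−α) = 29.343/143.64 = 0.2043;  α = 0.7957.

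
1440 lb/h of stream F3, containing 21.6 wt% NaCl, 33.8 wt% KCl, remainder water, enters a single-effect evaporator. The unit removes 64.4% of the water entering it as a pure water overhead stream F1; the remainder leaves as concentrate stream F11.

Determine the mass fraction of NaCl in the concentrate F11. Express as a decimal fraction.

NaCl is not removed: 1440×0.216 = 311.04 lb/h of NaCl enters F11.
water entering = 1440×0.446 = 642.24 lb/h; overhead removed = 0.644×642.24 = 413.6 lb/h.
Concentrate = 1440 − 413.6 = 1026.4 lb/h.
Mass fraction = 311.04/1026.4 = 0.303.

0.303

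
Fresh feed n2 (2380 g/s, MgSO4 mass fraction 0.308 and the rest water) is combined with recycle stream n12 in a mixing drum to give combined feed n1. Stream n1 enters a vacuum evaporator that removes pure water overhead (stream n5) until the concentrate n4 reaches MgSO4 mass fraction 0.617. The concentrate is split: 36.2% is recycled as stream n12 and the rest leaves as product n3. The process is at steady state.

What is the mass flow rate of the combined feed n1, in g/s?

Overall MgSO4 balance (none leaves overhead): MgSO4 in fresh feed = MgSO4 in product, i.e. 2380×0.308 = (1−0.362)·n4·0.617.
n4 = 733.04/(0.617×0.638) = 1862.2 g/s.
Recycle n12 = 0.362×1862.2 = 674.11 g/s.
Combined feed n1 = 2380 + 674.11 = 3054.1 g/s.

3054 g/s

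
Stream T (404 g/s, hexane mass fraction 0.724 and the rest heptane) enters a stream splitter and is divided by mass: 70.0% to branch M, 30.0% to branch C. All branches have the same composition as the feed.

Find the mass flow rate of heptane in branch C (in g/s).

33.45 g/s

Branch C total = 0.300×404 = 121.2 g/s.
heptane in C = 0.276×121.2 = 33.451 g/s.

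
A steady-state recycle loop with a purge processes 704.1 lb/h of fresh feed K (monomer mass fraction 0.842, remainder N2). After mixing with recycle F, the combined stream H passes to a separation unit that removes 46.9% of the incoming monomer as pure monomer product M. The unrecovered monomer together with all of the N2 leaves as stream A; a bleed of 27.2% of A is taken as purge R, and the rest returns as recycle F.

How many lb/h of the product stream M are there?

monomer in H: m_A = 704.1×0.842 + (1−0.272)·(1−0.469)·m_A, so m_A = 592.85/0.6134 = 966.45 lb/h.
Product M = 0.469×966.45 = 453.27 lb/h.

453.3 lb/h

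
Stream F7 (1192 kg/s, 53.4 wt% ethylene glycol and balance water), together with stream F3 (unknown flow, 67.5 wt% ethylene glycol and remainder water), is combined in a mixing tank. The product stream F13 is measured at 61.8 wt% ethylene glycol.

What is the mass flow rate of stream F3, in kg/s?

1757 kg/s

Let F3 be the unknown flow. Total out = 1192 + F3.
ethylene glycol balance: 636.53 + 0.675·F3 = 0.618·(1192 + F3)
(0.675 − 0.618)·F3 = 0.618×1192 − 636.53 = 100.13
F3 = 100.13 / 0.057 = 1756.6 kg/s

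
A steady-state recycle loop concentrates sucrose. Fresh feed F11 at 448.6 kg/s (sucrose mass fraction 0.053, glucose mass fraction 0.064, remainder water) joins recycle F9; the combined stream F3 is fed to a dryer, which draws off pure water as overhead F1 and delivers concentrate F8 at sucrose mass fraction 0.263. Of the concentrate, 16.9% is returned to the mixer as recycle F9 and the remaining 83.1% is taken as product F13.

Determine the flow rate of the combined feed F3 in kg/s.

467 kg/s

Overall sucrose balance (none leaves overhead): sucrose in fresh feed = sucrose in product, i.e. 448.6×0.053 = (1−0.169)·F8·0.263.
F8 = 23.776/(0.263×0.831) = 108.79 kg/s.
Recycle F9 = 0.169×108.79 = 18.385 kg/s.
Combined feed F3 = 448.6 + 18.385 = 466.99 kg/s.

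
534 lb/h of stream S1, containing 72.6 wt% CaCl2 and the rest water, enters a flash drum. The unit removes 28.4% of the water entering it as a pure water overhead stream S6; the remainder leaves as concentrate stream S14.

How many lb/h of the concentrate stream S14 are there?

492.4 lb/h

water entering = 534×0.274 = 146.32 lb/h; overhead removed = 0.284×146.32 = 41.554 lb/h.
Concentrate = 534 − 41.554 = 492.45 lb/h.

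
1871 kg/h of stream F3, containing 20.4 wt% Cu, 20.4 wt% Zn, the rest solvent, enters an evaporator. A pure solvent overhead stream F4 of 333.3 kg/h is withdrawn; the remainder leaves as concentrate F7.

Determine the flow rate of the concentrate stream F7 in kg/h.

Concentrate = 1871 − 333.3 = 1537.7 kg/h.

1538 kg/h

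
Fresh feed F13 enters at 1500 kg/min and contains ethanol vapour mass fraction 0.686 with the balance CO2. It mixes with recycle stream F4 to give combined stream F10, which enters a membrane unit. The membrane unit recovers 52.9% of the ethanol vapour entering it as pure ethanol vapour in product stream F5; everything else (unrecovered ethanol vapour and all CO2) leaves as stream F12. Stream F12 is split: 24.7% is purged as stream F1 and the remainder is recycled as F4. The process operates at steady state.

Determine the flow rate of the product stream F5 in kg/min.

843.5 kg/min

ethanol vapour in F10: m_A = 1500×0.686 + (1−0.247)·(1−0.529)·m_A, so m_A = 1029/0.6453 = 1594.5 kg/min.
Product F5 = 0.529×1594.5 = 843.5 kg/min.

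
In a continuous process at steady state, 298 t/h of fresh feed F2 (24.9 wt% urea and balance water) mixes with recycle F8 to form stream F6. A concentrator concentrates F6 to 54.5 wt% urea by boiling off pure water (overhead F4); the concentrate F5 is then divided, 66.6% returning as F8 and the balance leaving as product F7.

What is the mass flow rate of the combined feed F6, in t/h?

569.5 t/h

Overall urea balance (none leaves overhead): urea in fresh feed = urea in product, i.e. 298×0.249 = (1−0.666)·F5·0.545.
F5 = 74.202/(0.545×0.334) = 407.64 t/h.
Recycle F8 = 0.666×407.64 = 271.49 t/h.
Combined feed F6 = 298 + 271.49 = 569.49 t/h.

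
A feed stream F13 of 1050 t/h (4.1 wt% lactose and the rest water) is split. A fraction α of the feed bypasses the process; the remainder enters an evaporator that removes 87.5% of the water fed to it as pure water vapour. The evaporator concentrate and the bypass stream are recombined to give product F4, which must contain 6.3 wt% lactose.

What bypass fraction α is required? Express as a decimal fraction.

0.584

All 1050×0.041 = 43.05 t/h of lactose reaches F4, so F4 = 43.05/0.063 = 683.33 t/h and vapour = 366.67 t/h.
The evaporator receives (1−α)·1050 of feed at 0.959 water and removes 0.875 of that water:
0.875×0.959×(1−α)×1050 = 366.67
(1−α) = 366.67/881.08 = 0.4162;  α = 0.5838.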